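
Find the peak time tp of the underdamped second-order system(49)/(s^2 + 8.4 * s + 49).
Standard form: ωn²/(s²+2ζωn·s+ωn²) → ωn = 7, ζ = 0.6.
ωd = ωn·√(1-ζ²) = 7·√(1-0.6²) = 5.6.
tp = π/ωd = π/5.6 = 0.561 s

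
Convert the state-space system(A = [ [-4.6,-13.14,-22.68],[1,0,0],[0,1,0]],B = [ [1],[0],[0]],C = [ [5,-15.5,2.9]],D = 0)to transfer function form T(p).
T(p) = C(pI - A)⁻¹B + D.
Characteristic polynomial det(pI - A) = p^3 + 4.6*p^2 + 13.14*p + 22.68.
Numerator from C·adj(pI-A)·B + D·det(pI-A) = 5*p^2 - 15.5*p + 2.9.
T(p) = (5*p^2 - 15.5*p + 2.9)/(p^3 + 4.6*p^2 + 13.14*p + 22.68)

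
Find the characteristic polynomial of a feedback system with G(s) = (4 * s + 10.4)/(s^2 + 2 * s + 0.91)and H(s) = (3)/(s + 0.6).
Characteristic poly = G_den * H_den + G_num * H_num = (s^3 + 2.6*s^2 + 2.11*s + 0.546) + (12*s + 31.2) = s^3 + 2.6*s^2 + 14.11*s + 31.746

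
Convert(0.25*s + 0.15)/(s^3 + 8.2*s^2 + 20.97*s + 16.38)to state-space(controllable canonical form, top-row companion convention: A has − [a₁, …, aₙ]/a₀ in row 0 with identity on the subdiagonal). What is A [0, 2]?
Reachable canonical form for den = s^3 + 8.2*s^2 + 20.97*s + 16.38: top row of A = -[a₁,a₂,...,aₙ]/a₀, ones on the subdiagonal, zeros elsewhere.
A = [[-8.2, -20.97, -16.38], [1, 0, 0], [0, 1, 0]].
A[0,2] = -16.38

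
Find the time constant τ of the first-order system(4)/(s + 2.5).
First-order system: τ = -1/pole. Pole = -2.5. τ = -1/(-2.5) = 0.4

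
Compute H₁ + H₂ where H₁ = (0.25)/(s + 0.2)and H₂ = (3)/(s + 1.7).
Parallel: H = H₁ + H₂ = (n₁·d₂ + n₂·d₁)/(d₁·d₂).
n₁·d₂ = 0.25*s + 0.425. n₂·d₁ = 3*s + 0.6. Sum = 3.25*s + 1.025. d₁·d₂ = s^2 + 1.9*s + 0.34.
H(s) = (3.25*s + 1.025)/(s^2 + 1.9*s + 0.34)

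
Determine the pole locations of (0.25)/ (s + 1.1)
Set denominator = 0: s + 1.1 = 0 → Poles: -1.1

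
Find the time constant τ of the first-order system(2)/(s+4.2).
First-order system: τ = -1/pole. Pole = -4.2. τ = -1/(-4.2) = 0.2381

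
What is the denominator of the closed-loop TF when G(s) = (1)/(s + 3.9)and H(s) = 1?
Characteristic poly = G_den * H_den + G_num * H_num = (s + 3.9) + (1) = s + 4.9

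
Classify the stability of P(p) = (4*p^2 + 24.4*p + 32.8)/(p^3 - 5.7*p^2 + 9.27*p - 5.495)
Denominator: p^3 - 5.7*p^2 + 9.27*p - 5.495 = (p - 3.5)(p^2 - 2.2*p + 1.57). Poles: 1.1 + 0.6j, 1.1 - 0.6j, 3.5. Unstable (3 pole(s) in RHP)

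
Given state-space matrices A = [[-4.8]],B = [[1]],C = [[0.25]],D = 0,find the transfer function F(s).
F(s) = C(sI - A)⁻¹B + D.
Characteristic polynomial det(sI - A) = s + 4.8.
Numerator from C·adj(sI-A)·B + D·det(sI-A) = 0.25.
F(s) = (0.25)/(s + 4.8)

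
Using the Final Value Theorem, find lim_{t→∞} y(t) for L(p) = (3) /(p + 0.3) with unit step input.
FVT: lim_{t→∞} y(t) = lim_{p→0} p*Y(p) where Y(p) = L(p)/p.
= lim_{p→0} L(p) = L(0) = num(0)/den(0) = 3/0.3 = 10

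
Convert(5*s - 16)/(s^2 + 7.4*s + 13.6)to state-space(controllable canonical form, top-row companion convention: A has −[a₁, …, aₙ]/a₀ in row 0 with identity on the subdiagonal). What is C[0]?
Reachable canonical form: C = numerator coefficients (right-aligned, zero-padded to length n).
num = 5*s - 16, C = [[5, -16]].
C[0] = 5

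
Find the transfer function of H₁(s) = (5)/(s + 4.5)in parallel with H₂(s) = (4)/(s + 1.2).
Parallel: H = H₁ + H₂ = (n₁·d₂ + n₂·d₁)/(d₁·d₂).
n₁·d₂ = 5*s + 6. n₂·d₁ = 4*s + 18. Sum = 9*s + 24. d₁·d₂ = s^2 + 5.7*s + 5.4.
H(s) = (9*s + 24)/(s^2 + 5.7*s + 5.4)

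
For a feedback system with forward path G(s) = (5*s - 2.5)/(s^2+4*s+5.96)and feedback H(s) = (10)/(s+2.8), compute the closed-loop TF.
Closed-loop T = G/(1+GH).
Numerator: G_num * H_den = 5*s^2 + 11.5*s - 7.
Denominator: G_den * H_den + G_num * H_num = (s^3 + 6.8*s^2 + 17.16*s + 16.688) + (50*s - 25) = s^3 + 6.8*s^2 + 67.16*s - 8.312.
T(s) = (5*s^2 + 11.5*s - 7)/(s^3 + 6.8*s^2 + 67.16*s - 8.312)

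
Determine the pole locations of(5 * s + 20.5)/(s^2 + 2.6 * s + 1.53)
Set denominator = 0: s^2 + 2.6*s + 1.53 = (s + 0.9)(s + 1.7) = 0 → Poles: -0.9, -1.7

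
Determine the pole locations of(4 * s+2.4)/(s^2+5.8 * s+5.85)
Set denominator = 0: s^2 + 5.8*s + 5.85 = (s + 1.3)(s + 4.5) = 0 → Poles: -1.3, -4.5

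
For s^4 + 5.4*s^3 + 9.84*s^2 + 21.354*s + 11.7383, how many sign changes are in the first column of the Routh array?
Routh array:
s^4: [1, 9.84, 11.7383]; s^3: [5.4, 21.354]; s^2: [5.88556, 11.7383]; s^1: [10.5841]; s^0: [11.7383]
First column: [1, 5.4, 5.88556, 10.5841, 11.7383]. Sign changes = 0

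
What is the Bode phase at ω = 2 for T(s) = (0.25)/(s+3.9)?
Substitute s = j*2: T(j2) = 0.0507548 - 0.0260281j.
∠T(j2) = atan2(Im, Re) = atan2(-0.0260281, 0.0507548) = -27.15°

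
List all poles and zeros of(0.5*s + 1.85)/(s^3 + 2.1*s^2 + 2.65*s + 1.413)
Set denominator = 0: s^3 + 2.1*s^2 + 2.65*s + 1.413 = (s + 0.9)(s^2 + 1.2*s + 1.57) = 0 → Poles: -0.6 + 1.1j, -0.6 - 1.1j, -0.9
Set numerator = 0: 0.5*s + 1.85 = 0 → Zeros: -3.7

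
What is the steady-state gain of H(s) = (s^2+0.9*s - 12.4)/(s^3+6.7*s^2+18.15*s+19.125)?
DC gain = H(0) = num(0)/den(0) = -12.4/19.125 = -0.6484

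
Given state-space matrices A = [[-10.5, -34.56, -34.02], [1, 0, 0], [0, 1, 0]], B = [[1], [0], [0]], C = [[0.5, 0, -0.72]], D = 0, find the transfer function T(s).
T(s) = C(sI - A)⁻¹B + D.
Characteristic polynomial det(sI - A) = s^3 + 10.5*s^2 + 34.56*s + 34.02.
Numerator from C·adj(sI-A)·B + D·det(sI-A) = 0.5*s^2 - 0.72.
T(s) = (0.5*s^2 - 0.72)/(s^3 + 10.5*s^2 + 34.56*s + 34.02)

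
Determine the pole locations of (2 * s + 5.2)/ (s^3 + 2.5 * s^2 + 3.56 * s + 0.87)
Set denominator = 0: s^3 + 2.5*s^2 + 3.56*s + 0.87 = (s + 0.3)(s^2 + 2.2*s + 2.9) = 0 → Poles: -0.3, -1.1 + 1.3j, -1.1 - 1.3j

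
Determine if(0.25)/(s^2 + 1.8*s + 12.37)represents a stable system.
Denominator: s^2 + 1.8*s + 12.37. Poles: -0.9 + 3.4j, -0.9 - 3.4j. All Re(p)<0: Yes (stable)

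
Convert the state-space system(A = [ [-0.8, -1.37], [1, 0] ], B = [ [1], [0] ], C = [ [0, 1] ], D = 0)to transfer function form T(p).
T(p) = C(pI - A)⁻¹B + D.
Characteristic polynomial det(pI - A) = p^2 + 0.8*p + 1.37.
Numerator from C·adj(pI-A)·B + D·det(pI-A) = 1.
T(p) = (1)/(p^2 + 0.8*p + 1.37)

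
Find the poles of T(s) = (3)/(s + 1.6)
Set denominator = 0: s + 1.6 = 0 → Poles: -1.6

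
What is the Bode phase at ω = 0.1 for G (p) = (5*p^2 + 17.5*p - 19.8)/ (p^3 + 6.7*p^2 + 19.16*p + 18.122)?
Substitute p = j*0.1: G(j0.1) = -1.07702 + 0.21116j.
∠G(j0.1) = atan2(Im, Re) = atan2(0.21116, -1.07702) = 168.91°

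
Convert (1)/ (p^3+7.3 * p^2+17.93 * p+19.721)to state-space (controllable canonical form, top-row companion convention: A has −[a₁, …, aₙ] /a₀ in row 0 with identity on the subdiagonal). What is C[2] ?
Reachable canonical form: C = numerator coefficients (right-aligned, zero-padded to length n).
num = 1, C = [[0, 0, 1]].
C[2] = 1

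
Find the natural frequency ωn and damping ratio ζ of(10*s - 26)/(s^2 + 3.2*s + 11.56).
Underdamped: complex pole -1.6 + 3j. ωn = |pole| = 3.4, ζ = -Re(pole)/ωn = 0.4706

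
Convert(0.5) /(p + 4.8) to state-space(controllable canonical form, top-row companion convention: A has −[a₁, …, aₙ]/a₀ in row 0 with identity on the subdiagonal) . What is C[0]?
Reachable canonical form: C = numerator coefficients (right-aligned, zero-padded to length n).
num = 0.5, C = [[0.5]].
C[0] = 0.5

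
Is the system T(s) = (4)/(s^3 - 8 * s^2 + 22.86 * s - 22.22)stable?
Denominator: s^3 - 8*s^2 + 22.86*s - 22.22 = (s - 2.2)(s^2 - 5.8*s + 10.1). Poles: 2.2, 2.9 + 1.3j, 2.9 - 1.3j. All Re(p)<0: No (unstable)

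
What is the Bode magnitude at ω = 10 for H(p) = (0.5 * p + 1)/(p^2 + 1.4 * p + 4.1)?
Substitute p = j*10: H(j10) = -0.00275743 - 0.0525402j.
|H(j10)| = sqrt(Re² + Im²) = 0.05261.
20*log₁₀(0.05261) = -25.58 dB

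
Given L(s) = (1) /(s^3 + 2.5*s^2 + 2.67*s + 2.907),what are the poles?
Set denominator = 0: s^3 + 2.5*s^2 + 2.67*s + 2.907 = (s + 1.9)(s^2 + 0.6*s + 1.53) = 0 → Poles: -0.3 + 1.2j, -0.3 - 1.2j, -1.9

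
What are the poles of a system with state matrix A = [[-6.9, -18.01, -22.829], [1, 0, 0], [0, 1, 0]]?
Eigenvalues solve det(λI - A) = 0.
Characteristic polynomial: λ^3 + 6.9*λ^2 + 18.01*λ + 22.829 = 0.
Factor: (λ + 3.7)(λ^2 + 3.2*λ + 6.17) = 0.
Roots: -1.6 + 1.9j, -1.6 - 1.9j, -3.7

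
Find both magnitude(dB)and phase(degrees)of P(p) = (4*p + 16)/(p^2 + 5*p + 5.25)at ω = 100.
Substitute p = j*100: P(j100) = 0.00040026 - 0.040001j.
|P| = 20*log₁₀(sqrt(Re²+Im²)) = -27.96 dB.
∠P = atan2(Im, Re) = -89.43°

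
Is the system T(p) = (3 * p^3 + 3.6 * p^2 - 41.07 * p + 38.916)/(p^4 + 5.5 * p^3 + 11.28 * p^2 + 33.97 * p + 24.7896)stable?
Denominator: p^4 + 5.5*p^3 + 11.28*p^2 + 33.97*p + 24.7896 = (p + 0.9)(p + 4.4)(p^2 + 0.2*p + 6.26). Poles: -0.1 + 2.5j, -0.1 - 2.5j, -0.9, -4.4. All Re(p)<0: Yes (stable)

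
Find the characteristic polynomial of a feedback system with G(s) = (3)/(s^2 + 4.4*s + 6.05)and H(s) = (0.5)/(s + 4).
Characteristic poly = G_den * H_den + G_num * H_num = (s^3 + 8.4*s^2 + 23.65*s + 24.2) + (1.5) = s^3 + 8.4*s^2 + 23.65*s + 25.7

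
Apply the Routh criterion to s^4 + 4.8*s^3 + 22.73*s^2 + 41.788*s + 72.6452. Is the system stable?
Routh array:
s^4: [1, 22.73, 72.6452]; s^3: [4.8, 41.788]; s^2: [14.0242, 72.6452]; s^1: [16.924]; s^0: [72.6452]
First column: [1, 4.8, 14.0242, 16.924, 72.6452]. Sign changes = 0.
Yes, stable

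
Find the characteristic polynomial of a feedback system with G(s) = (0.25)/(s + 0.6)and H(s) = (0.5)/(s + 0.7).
Characteristic poly = G_den * H_den + G_num * H_num = (s^2 + 1.3*s + 0.42) + (0.125) = s^2 + 1.3*s + 0.545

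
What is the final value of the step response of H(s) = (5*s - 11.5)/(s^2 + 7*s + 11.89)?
FVT: lim_{t→∞} y(t) = lim_{s→0} s*Y(s) where Y(s) = H(s)/s.
= lim_{s→0} H(s) = H(0) = num(0)/den(0) = -11.5/11.89 = -0.9672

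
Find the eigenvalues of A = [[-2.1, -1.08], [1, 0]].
Eigenvalues solve det(λI - A) = 0.
Characteristic polynomial: λ^2 + 2.1*λ + 1.08 = 0.
Factor: (λ + 0.9)(λ + 1.2) = 0.
Roots: -0.9, -1.2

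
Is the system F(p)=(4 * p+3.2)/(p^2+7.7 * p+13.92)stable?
Denominator: p^2 + 7.7*p + 13.92 = (p + 4.8)(p + 2.9). Poles: -2.9, -4.8. All Re(p)<0: Yes (stable)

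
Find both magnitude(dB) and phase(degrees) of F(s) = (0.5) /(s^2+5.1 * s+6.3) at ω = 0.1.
Substitute s = j*0.1: F(j0.1) = 0.0789721 - 0.00640314j.
|F| = 20*log₁₀(sqrt(Re²+Im²)) = -22.02 dB.
∠F = atan2(Im, Re) = -4.64°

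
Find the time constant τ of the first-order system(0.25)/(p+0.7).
First-order system: τ = -1/pole. Pole = -0.7. τ = -1/(-0.7) = 1.429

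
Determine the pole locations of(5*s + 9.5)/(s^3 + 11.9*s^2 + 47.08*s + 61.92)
Set denominator = 0: s^3 + 11.9*s^2 + 47.08*s + 61.92 = (s + 4.3)(s + 3.6)(s + 4) = 0 → Poles: -3.6, -4, -4.3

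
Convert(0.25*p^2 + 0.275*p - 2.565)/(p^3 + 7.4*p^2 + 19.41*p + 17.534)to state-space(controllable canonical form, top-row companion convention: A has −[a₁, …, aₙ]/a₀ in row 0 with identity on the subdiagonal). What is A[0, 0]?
Reachable canonical form for den = p^3 + 7.4*p^2 + 19.41*p + 17.534: top row of A = -[a₁,a₂,...,aₙ]/a₀, ones on the subdiagonal, zeros elsewhere.
A = [[-7.4, -19.41, -17.534], [1, 0, 0], [0, 1, 0]].
A[0,0] = -7.4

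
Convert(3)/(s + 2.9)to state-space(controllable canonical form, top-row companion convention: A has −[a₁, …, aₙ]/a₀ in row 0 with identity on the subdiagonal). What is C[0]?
Reachable canonical form: C = numerator coefficients (right-aligned, zero-padded to length n).
num = 3, C = [[3]].
C[0] = 3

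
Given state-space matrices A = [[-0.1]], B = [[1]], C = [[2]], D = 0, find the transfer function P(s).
P(s) = C(sI - A)⁻¹B + D.
Characteristic polynomial det(sI - A) = s + 0.1.
Numerator from C·adj(sI-A)·B + D·det(sI-A) = 2.
P(s) = (2)/(s + 0.1)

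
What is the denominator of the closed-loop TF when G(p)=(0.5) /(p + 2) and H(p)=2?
Characteristic poly = G_den * H_den + G_num * H_num = (p + 2) + (1) = p + 3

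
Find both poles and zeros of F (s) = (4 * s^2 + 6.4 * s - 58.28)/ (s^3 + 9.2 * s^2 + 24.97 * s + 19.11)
Set denominator = 0: s^3 + 9.2*s^2 + 24.97*s + 19.11 = (s + 3)(s + 4.9)(s + 1.3) = 0 → Poles: -1.3, -3, -4.9
Set numerator = 0: 4*s^2 + 6.4*s - 58.28 = 4*(s + 4.7)(s - 3.1) = 0 → Zeros: -4.7, 3.1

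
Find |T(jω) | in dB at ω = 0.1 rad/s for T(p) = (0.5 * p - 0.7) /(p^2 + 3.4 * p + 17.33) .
Substitute p = j*0.1: T(j0.1) = -0.0403435 + 0.0036788j.
|T(j0.1)| = sqrt(Re² + Im²) = 0.04051.
20*log₁₀(0.04051) = -27.85 dB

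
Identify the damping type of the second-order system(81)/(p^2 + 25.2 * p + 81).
Standard form: ωn²/(p²+2ζωn·p+ωn²) gives ωn=9, ζ=1.4.
Overdamped (ζ = 1.4 > 1)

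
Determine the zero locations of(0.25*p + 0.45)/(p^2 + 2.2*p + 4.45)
Set numerator = 0: 0.25*p + 0.45 = 0 → Zeros: -1.8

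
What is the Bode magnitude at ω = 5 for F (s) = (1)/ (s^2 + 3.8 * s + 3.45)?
Substitute s = j*5: F(j5) = -0.0261085 - 0.0230191j.
|F(j5)| = sqrt(Re² + Im²) = 0.03481.
20*log₁₀(0.03481) = -29.17 dB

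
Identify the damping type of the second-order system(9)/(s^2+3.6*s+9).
Standard form: ωn²/(s²+2ζωn·s+ωn²) gives ωn=3, ζ=0.6.
Underdamped (ζ = 0.6 < 1)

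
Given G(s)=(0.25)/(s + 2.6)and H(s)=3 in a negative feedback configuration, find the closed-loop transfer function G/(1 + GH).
Closed-loop T = G/(1+GH).
Numerator: G_num * H_den = 0.25.
Denominator: G_den * H_den + G_num * H_num = (s + 2.6) + (0.75) = s + 3.35.
T(s) = (0.25)/(s + 3.35)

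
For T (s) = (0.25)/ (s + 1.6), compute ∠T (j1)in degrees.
Substitute s = j*1: T(j1) = 0.11236 - 0.0702247j.
∠T(j1) = atan2(Im, Re) = atan2(-0.0702247, 0.11236) = -32.01°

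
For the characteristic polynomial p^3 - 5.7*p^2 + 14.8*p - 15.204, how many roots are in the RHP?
p^3 - 5.7*p^2 + 14.8*p - 15.204 = (p - 2.1)(p^2 - 3.6*p + 7.24). Poles: 1.8 + 2j, 1.8 - 2j, 2.1. RHP poles (Re>0): 3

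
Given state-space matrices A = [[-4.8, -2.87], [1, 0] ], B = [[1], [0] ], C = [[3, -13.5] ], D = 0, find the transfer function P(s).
P(s) = C(sI - A)⁻¹B + D.
Characteristic polynomial det(sI - A) = s^2 + 4.8*s + 2.87.
Numerator from C·adj(sI-A)·B + D·det(sI-A) = 3*s - 13.5.
P(s) = (3*s - 13.5)/(s^2 + 4.8*s + 2.87)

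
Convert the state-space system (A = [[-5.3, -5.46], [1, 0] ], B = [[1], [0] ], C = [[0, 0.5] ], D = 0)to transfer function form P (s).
P(s) = C(sI - A)⁻¹B + D.
Characteristic polynomial det(sI - A) = s^2 + 5.3*s + 5.46.
Numerator from C·adj(sI-A)·B + D·det(sI-A) = 0.5.
P(s) = (0.5)/(s^2 + 5.3*s + 5.46)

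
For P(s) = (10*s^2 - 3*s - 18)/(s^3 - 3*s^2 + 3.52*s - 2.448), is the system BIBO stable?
Denominator: s^3 - 3*s^2 + 3.52*s - 2.448 = (s - 1.8)(s^2 - 1.2*s + 1.36). Poles: 0.6 + 1j, 0.6 - 1j, 1.8. All Re(p)<0: No (unstable)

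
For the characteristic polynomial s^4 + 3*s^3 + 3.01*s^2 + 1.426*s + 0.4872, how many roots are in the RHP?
s^4 + 3*s^3 + 3.01*s^2 + 1.426*s + 0.4872 = (s + 1.2)(s + 1.4)(s^2 + 0.4*s + 0.29). Poles: -0.2 + 0.5j, -0.2 - 0.5j, -1.2, -1.4. RHP poles (Re>0): 0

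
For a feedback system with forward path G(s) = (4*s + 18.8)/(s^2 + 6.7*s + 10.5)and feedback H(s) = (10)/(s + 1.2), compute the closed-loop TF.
Closed-loop T = G/(1+GH).
Numerator: G_num * H_den = 4*s^2 + 23.6*s + 22.56.
Denominator: G_den * H_den + G_num * H_num = (s^3 + 7.9*s^2 + 18.54*s + 12.6) + (40*s + 188) = s^3 + 7.9*s^2 + 58.54*s + 200.6.
T(s) = (4*s^2 + 23.6*s + 22.56)/(s^3 + 7.9*s^2 + 58.54*s + 200.6)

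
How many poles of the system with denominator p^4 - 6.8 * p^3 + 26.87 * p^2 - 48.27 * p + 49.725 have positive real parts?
p^4 - 6.8*p^3 + 26.87*p^2 - 48.27*p + 49.725 = (p^2 - 4.2*p + 11.7)(p^2 - 2.6*p + 4.25). Poles: 1.3 + 1.6j, 1.3 - 1.6j, 2.1 + 2.7j, 2.1 - 2.7j. RHP poles (Re>0): 4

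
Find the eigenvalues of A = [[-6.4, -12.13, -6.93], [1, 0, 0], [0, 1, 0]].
Eigenvalues solve det(λI - A) = 0.
Characteristic polynomial: λ^3 + 6.4*λ^2 + 12.13*λ + 6.93 = 0.
Factor: (λ + 1.8)(λ + 3.5)(λ + 1.1) = 0.
Roots: -1.1, -1.8, -3.5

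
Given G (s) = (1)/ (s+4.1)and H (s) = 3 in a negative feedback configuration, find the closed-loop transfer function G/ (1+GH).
Closed-loop T = G/(1+GH).
Numerator: G_num * H_den = 1.
Denominator: G_den * H_den + G_num * H_num = (s + 4.1) + (3) = s + 7.1.
T(s) = (1)/(s + 7.1)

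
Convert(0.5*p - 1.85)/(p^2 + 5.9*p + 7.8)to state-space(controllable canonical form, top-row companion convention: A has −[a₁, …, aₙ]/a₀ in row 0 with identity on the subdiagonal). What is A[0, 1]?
Reachable canonical form for den = p^2 + 5.9*p + 7.8: top row of A = -[a₁,a₂,...,aₙ]/a₀, ones on the subdiagonal, zeros elsewhere.
A = [[-5.9, -7.8], [1, 0]].
A[0,1] = -7.8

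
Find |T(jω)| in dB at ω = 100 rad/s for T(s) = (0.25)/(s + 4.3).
Substitute s = j*100: T(j100) = 0.000107302 - 0.00249539j.
|T(j100)| = sqrt(Re² + Im²) = 0.002498.
20*log₁₀(0.002498) = -52.05 dB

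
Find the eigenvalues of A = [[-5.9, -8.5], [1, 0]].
Eigenvalues solve det(λI - A) = 0.
Characteristic polynomial: λ^2 + 5.9*λ + 8.5 = 0.
Factor: (λ + 2.5)(λ + 3.4) = 0.
Roots: -2.5, -3.4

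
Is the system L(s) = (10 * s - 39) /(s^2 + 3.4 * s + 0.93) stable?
Denominator: s^2 + 3.4*s + 0.93 = (s + 3.1)(s + 0.3). Poles: -0.3, -3.1. All Re(p)<0: Yes (stable)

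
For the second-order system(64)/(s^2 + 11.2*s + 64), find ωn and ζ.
Standard form: ωn²/(s²+2ζωn·s+ωn²).
const=64=ωn² → ωn=8, s coeff=11.2=2ζωn → ζ=0.7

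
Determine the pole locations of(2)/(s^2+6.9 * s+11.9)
Set denominator = 0: s^2 + 6.9*s + 11.9 = (s + 3.4)(s + 3.5) = 0 → Poles: -3.4, -3.5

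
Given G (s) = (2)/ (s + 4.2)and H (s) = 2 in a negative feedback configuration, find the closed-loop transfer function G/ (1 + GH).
Closed-loop T = G/(1+GH).
Numerator: G_num * H_den = 2.
Denominator: G_den * H_den + G_num * H_num = (s + 4.2) + (4) = s + 8.2.
T(s) = (2)/(s + 8.2)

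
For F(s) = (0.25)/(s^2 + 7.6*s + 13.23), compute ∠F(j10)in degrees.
Substitute s = j*10: F(j10) = -0.0016304 - 0.00142803j.
∠F(j10) = atan2(Im, Re) = atan2(-0.00142803, -0.0016304) = -138.79°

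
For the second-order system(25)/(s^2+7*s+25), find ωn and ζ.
Standard form: ωn²/(s²+2ζωn·s+ωn²).
const=25=ωn² → ωn=5, s coeff=7=2ζωn → ζ=0.7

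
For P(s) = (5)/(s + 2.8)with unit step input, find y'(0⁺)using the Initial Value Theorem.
IVT: y'(0⁺) = lim_{s→∞} s²·Y(s) = lim_{s→∞} s·P(s).
deg(num) = 0, deg(den) = 1, relative degree = 1, so s·P(s) → (leading num)/(leading den) = 5/1 = 5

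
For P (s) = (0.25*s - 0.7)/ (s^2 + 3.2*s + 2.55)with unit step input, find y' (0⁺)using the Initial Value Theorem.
IVT: y'(0⁺) = lim_{s→∞} s²·Y(s) = lim_{s→∞} s·P(s).
deg(num) = 1, deg(den) = 2, relative degree = 1, so s·P(s) → (leading num)/(leading den) = 0.25/1 = 0.25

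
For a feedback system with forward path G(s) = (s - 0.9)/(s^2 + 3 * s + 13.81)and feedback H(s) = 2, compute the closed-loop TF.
Closed-loop T = G/(1+GH).
Numerator: G_num * H_den = s - 0.9.
Denominator: G_den * H_den + G_num * H_num = (s^2 + 3*s + 13.81) + (2*s - 1.8) = s^2 + 5*s + 12.01.
T(s) = (s - 0.9)/(s^2 + 5*s + 12.01)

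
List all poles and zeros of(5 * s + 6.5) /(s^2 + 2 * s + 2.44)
Set denominator = 0: s^2 + 2*s + 2.44 = 0 → Poles: -1 + 1.2j, -1 - 1.2j
Set numerator = 0: 5*s + 6.5 = 0 → Zeros: -1.3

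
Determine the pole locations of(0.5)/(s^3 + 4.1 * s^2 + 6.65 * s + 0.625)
Set denominator = 0: s^3 + 4.1*s^2 + 6.65*s + 0.625 = (s + 0.1)(s^2 + 4*s + 6.25) = 0 → Poles: -0.1, -2 + 1.5j, -2 - 1.5j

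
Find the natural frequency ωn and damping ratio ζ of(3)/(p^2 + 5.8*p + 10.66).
Underdamped: complex pole -2.9 + 1.5j. ωn = |pole| = 3.265, ζ = -Re(pole)/ωn = 0.8882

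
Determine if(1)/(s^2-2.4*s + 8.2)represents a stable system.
Denominator: s^2 - 2.4*s + 8.2. Poles: 1.2 + 2.6j, 1.2 - 2.6j. All Re(p)<0: No (unstable)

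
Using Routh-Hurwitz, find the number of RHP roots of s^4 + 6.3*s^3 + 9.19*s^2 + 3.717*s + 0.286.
Routh array:
s^4: [1, 9.19, 0.286]; s^3: [6.3, 3.717]; s^2: [8.6, 0.286]; s^1: [3.50749]; s^0: [0.286]
First column: [1, 6.3, 8.6, 3.50749, 0.286]. Sign changes = RHP roots = 0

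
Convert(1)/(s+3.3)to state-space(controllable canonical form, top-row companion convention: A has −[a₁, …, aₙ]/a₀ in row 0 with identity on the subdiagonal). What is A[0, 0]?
Reachable canonical form for den = s + 3.3: top row of A = -[a₁,a₂,...,aₙ]/a₀, ones on the subdiagonal, zeros elsewhere.
A = [[-3.3]].
A[0,0] = -3.3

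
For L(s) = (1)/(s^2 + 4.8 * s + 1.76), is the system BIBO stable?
Denominator: s^2 + 4.8*s + 1.76 = (s + 4.4)(s + 0.4). Poles: -0.4, -4.4. All Re(p)<0: Yes (stable)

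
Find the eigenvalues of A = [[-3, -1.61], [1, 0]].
Eigenvalues solve det(λI - A) = 0.
Characteristic polynomial: λ^2 + 3*λ + 1.61 = 0.
Factor: (λ + 2.3)(λ + 0.7) = 0.
Roots: -0.7, -2.3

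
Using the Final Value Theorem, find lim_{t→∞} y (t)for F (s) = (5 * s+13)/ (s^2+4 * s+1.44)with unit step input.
FVT: lim_{t→∞} y(t) = lim_{s→0} s*Y(s) where Y(s) = F(s)/s.
= lim_{s→0} F(s) = F(0) = num(0)/den(0) = 13/1.44 = 9.028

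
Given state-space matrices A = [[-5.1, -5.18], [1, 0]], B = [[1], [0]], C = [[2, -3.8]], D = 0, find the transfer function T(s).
T(s) = C(sI - A)⁻¹B + D.
Characteristic polynomial det(sI - A) = s^2 + 5.1*s + 5.18.
Numerator from C·adj(sI-A)·B + D·det(sI-A) = 2*s - 3.8.
T(s) = (2*s - 3.8)/(s^2 + 5.1*s + 5.18)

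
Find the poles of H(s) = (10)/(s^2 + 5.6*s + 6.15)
Set denominator = 0: s^2 + 5.6*s + 6.15 = (s + 1.5)(s + 4.1) = 0 → Poles: -1.5, -4.1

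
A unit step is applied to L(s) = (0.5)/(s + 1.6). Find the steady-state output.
FVT: lim_{t→∞} y(t) = lim_{s→0} s*Y(s) where Y(s) = L(s)/s.
= lim_{s→0} L(s) = L(0) = num(0)/den(0) = 0.5/1.6 = 0.3125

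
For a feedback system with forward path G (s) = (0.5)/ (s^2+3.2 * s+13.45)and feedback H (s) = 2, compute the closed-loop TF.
Closed-loop T = G/(1+GH).
Numerator: G_num * H_den = 0.5.
Denominator: G_den * H_den + G_num * H_num = (s^2 + 3.2*s + 13.45) + (1) = s^2 + 3.2*s + 14.45.
T(s) = (0.5)/(s^2 + 3.2*s + 14.45)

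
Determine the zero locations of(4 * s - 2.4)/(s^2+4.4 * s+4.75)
Set numerator = 0: 4*s - 2.4 = 0 → Zeros: 0.6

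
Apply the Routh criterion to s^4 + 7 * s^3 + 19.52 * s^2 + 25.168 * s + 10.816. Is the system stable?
Routh array:
s^4: [1, 19.52, 10.816]; s^3: [7, 25.168]; s^2: [15.9246, 10.816]; s^1: [20.4136]; s^0: [10.816]
First column: [1, 7, 15.9246, 20.4136, 10.816]. Sign changes = 0.
Yes, stable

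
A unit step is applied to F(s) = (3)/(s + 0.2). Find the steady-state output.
FVT: lim_{t→∞} y(t) = lim_{s→0} s*Y(s) where Y(s) = F(s)/s.
= lim_{s→0} F(s) = F(0) = num(0)/den(0) = 3/0.2 = 15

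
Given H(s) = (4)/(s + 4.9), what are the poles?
Set denominator = 0: s + 4.9 = 0 → Poles: -4.9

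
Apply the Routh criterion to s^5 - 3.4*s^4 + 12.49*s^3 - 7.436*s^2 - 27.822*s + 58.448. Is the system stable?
Routh array:
s^5: [1, 12.49, -27.822]; s^4: [-3.4, -7.436, 58.448]; s^3: [10.3029, -10.6314]; s^2: [-10.9444, 58.448]; s^1: [44.3909]; s^0: [58.448]
First column: [1, -3.4, 10.3029, -10.9444, 44.3909, 58.448]. Sign changes = 4.
No, unstable (4 RHP root(s))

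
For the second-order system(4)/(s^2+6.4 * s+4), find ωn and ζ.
Standard form: ωn²/(s²+2ζωn·s+ωn²).
const=4=ωn² → ωn=2, s coeff=6.4=2ζωn → ζ=1.6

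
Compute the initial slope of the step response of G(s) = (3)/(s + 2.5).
IVT: y'(0⁺) = lim_{s→∞} s²·Y(s) = lim_{s→∞} s·G(s).
deg(num) = 0, deg(den) = 1, relative degree = 1, so s·G(s) → (leading num)/(leading den) = 3/1 = 3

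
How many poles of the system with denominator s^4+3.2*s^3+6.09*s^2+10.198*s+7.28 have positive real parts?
s^4 + 3.2*s^3 + 6.09*s^2 + 10.198*s + 7.28 = (s + 1.4)(s + 1.6)(s^2 + 0.2*s + 3.25). Poles: -0.1 + 1.8j, -0.1 - 1.8j, -1.4, -1.6. RHP poles (Re>0): 0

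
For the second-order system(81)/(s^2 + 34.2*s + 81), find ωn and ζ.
Standard form: ωn²/(s²+2ζωn·s+ωn²).
const=81=ωn² → ωn=9, s coeff=34.2=2ζωn → ζ=1.9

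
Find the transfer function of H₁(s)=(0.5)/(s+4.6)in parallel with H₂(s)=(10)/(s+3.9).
Parallel: H = H₁ + H₂ = (n₁·d₂ + n₂·d₁)/(d₁·d₂).
n₁·d₂ = 0.5*s + 1.95. n₂·d₁ = 10*s + 46. Sum = 10.5*s + 47.95. d₁·d₂ = s^2 + 8.5*s + 17.94.
H(s) = (10.5*s + 47.95)/(s^2 + 8.5*s + 17.94)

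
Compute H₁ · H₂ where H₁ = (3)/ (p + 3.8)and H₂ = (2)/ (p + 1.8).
Series: H = H₁ · H₂ = (n₁·n₂)/(d₁·d₂).
Num: n₁·n₂ = 6. Den: d₁·d₂ = p^2 + 5.6*p + 6.84.
H(p) = (6)/(p^2 + 5.6*p + 6.84)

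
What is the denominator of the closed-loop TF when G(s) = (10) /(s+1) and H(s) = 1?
Characteristic poly = G_den * H_den + G_num * H_num = (s + 1) + (10) = s + 11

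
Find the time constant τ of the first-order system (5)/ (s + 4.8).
First-order system: τ = -1/pole. Pole = -4.8. τ = -1/(-4.8) = 0.2083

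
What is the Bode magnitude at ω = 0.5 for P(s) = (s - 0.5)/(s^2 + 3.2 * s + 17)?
Substitute s = j*0.5: P(j0.5) = -0.0267552 + 0.0324065j.
|P(j0.5)| = sqrt(Re² + Im²) = 0.04202.
20*log₁₀(0.04202) = -27.53 dB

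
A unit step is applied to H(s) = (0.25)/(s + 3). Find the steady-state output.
FVT: lim_{t→∞} y(t) = lim_{s→0} s*Y(s) where Y(s) = H(s)/s.
= lim_{s→0} H(s) = H(0) = num(0)/den(0) = 0.25/3 = 0.08333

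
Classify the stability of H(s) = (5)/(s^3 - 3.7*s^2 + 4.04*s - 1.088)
Denominator: s^3 - 3.7*s^2 + 4.04*s - 1.088 = (s - 1.6)(s - 1.7)(s - 0.4). Poles: 0.4, 1.6, 1.7. Unstable (3 pole(s) in RHP)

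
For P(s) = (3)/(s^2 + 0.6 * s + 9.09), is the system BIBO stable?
Denominator: s^2 + 0.6*s + 9.09. Poles: -0.3 + 3j, -0.3 - 3j. All Re(p)<0: Yes (stable)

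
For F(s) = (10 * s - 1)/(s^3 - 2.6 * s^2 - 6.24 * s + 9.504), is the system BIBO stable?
Denominator: s^3 - 2.6*s^2 - 6.24*s + 9.504 = (s - 3.6)(s - 1.2)(s + 2.2). Poles: -2.2, 1.2, 3.6. All Re(p)<0: No (unstable)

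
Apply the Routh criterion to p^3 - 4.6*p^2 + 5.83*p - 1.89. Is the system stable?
Routh array:
p^3: [1, 5.83]; p^2: [-4.6, -1.89]; p^1: [5.41913]; p^0: [-1.89]
First column: [1, -4.6, 5.41913, -1.89]. Sign changes = 3.
No, unstable (3 RHP root(s))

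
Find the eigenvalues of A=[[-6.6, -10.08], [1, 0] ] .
Eigenvalues solve det(λI - A) = 0.
Characteristic polynomial: λ^2 + 6.6*λ + 10.08 = 0.
Factor: (λ + 4.2)(λ + 2.4) = 0.
Roots: -2.4, -4.2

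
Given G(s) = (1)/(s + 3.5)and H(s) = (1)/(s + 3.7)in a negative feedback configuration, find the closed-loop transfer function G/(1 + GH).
Closed-loop T = G/(1+GH).
Numerator: G_num * H_den = s + 3.7.
Denominator: G_den * H_den + G_num * H_num = (s^2 + 7.2*s + 12.95) + (1) = s^2 + 7.2*s + 13.95.
T(s) = (s + 3.7)/(s^2 + 7.2*s + 13.95)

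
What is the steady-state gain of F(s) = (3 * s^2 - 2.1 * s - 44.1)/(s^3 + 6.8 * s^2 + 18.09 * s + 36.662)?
DC gain = F(0) = num(0)/den(0) = -44.1/36.662 = -1.203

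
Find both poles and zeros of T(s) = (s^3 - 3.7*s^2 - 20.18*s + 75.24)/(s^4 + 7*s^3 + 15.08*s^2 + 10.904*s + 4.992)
Set denominator = 0: s^4 + 7*s^3 + 15.08*s^2 + 10.904*s + 4.992 = (s + 3)(s + 3.2)(s^2 + 0.8*s + 0.52) = 0 → Poles: -0.4 + 0.6j, -0.4 - 0.6j, -3, -3.2
Set numerator = 0: s^3 - 3.7*s^2 - 20.18*s + 75.24 = (s + 4.5)(s - 4.4)(s - 3.8) = 0 → Zeros: -4.5, 3.8, 4.4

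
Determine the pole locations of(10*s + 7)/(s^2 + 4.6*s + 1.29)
Set denominator = 0: s^2 + 4.6*s + 1.29 = (s + 4.3)(s + 0.3) = 0 → Poles: -0.3, -4.3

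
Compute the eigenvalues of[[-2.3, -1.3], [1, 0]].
Eigenvalues solve det(λI - A) = 0.
Characteristic polynomial: λ^2 + 2.3*λ + 1.3 = 0.
Factor: (λ + 1)(λ + 1.3) = 0.
Roots: -1, -1.3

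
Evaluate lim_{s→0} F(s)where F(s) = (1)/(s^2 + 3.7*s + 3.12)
DC gain = F(0) = num(0)/den(0) = 1/3.12 = 0.3205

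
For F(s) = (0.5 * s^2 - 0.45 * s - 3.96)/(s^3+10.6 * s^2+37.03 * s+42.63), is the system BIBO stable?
Denominator: s^3 + 10.6*s^2 + 37.03*s + 42.63 = (s + 4.2)(s + 2.9)(s + 3.5). Poles: -2.9, -3.5, -4.2. All Re(p)<0: Yes (stable)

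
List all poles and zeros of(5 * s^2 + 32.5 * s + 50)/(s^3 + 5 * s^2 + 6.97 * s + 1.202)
Set denominator = 0: s^3 + 5*s^2 + 6.97*s + 1.202 = (s + 0.2)(s^2 + 4.8*s + 6.01) = 0 → Poles: -0.2, -2.4 + 0.5j, -2.4 - 0.5j
Set numerator = 0: 5*s^2 + 32.5*s + 50 = 5*(s + 2.5)(s + 4) = 0 → Zeros: -2.5, -4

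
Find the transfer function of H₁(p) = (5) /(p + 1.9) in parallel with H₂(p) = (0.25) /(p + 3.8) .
Parallel: H = H₁ + H₂ = (n₁·d₂ + n₂·d₁)/(d₁·d₂).
n₁·d₂ = 5*p + 19. n₂·d₁ = 0.25*p + 0.475. Sum = 5.25*p + 19.475. d₁·d₂ = p^2 + 5.7*p + 7.22.
H(p) = (5.25*p + 19.475)/(p^2 + 5.7*p + 7.22)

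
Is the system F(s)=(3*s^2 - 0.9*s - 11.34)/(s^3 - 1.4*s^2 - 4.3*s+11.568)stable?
Denominator: s^3 - 1.4*s^2 - 4.3*s + 11.568 = (s + 2.4)(s^2 - 3.8*s + 4.82). Poles: -2.4, 1.9 + 1.1j, 1.9 - 1.1j. All Re(p)<0: No (unstable)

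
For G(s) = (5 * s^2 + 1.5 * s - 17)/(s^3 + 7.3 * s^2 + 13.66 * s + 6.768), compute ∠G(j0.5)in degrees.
Substitute s = j*0.5: G(j0.5) = -1.22756 + 1.81688j.
∠G(j0.5) = atan2(Im, Re) = atan2(1.81688, -1.22756) = 124.04°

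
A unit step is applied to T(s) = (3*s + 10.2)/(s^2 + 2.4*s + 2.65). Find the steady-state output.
FVT: lim_{t→∞} y(t) = lim_{s→0} s*Y(s) where Y(s) = T(s)/s.
= lim_{s→0} T(s) = T(0) = num(0)/den(0) = 10.2/2.65 = 3.849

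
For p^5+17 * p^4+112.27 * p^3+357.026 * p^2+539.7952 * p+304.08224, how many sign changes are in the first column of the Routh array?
Routh array:
p^5: [1, 112.27, 539.7952]; p^4: [17, 357.026, 304.08224]; p^3: [91.2685, 521.908]; p^2: [259.814, 304.08224]; p^1: [415.089]; p^0: [304.08224]
First column: [1, 17, 91.2685, 259.814, 415.089, 304.08224]. Sign changes = 0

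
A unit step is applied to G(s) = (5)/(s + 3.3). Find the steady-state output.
FVT: lim_{t→∞} y(t) = lim_{s→0} s*Y(s) where Y(s) = G(s)/s.
= lim_{s→0} G(s) = G(0) = num(0)/den(0) = 5/3.3 = 1.515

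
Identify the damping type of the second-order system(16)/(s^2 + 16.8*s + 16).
Standard form: ωn²/(s²+2ζωn·s+ωn²) gives ωn=4, ζ=2.1.
Overdamped (ζ = 2.1 > 1)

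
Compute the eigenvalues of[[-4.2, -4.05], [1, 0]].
Eigenvalues solve det(λI - A) = 0.
Characteristic polynomial: λ^2 + 4.2*λ + 4.05 = 0.
Factor: (λ + 1.5)(λ + 2.7) = 0.
Roots: -1.5, -2.7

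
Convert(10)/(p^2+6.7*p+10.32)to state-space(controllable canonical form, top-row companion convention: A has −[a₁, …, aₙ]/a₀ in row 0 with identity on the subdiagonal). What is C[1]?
Reachable canonical form: C = numerator coefficients (right-aligned, zero-padded to length n).
num = 10, C = [[0, 10]].
C[1] = 10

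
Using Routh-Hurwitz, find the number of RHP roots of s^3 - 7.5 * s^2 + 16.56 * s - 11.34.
Routh array:
s^3: [1, 16.56]; s^2: [-7.5, -11.34]; s^1: [15.048]; s^0: [-11.34]
First column: [1, -7.5, 15.048, -11.34]. Sign changes = RHP roots = 3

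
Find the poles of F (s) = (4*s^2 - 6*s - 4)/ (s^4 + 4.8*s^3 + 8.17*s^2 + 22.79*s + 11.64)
Set denominator = 0: s^4 + 4.8*s^3 + 8.17*s^2 + 22.79*s + 11.64 = (s + 4)(s + 0.6)(s^2 + 0.2*s + 4.85) = 0 → Poles: -0.1 + 2.2j, -0.1 - 2.2j, -0.6, -4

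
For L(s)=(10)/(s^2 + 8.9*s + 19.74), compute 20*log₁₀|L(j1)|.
Substitute s = j*1: L(j1) = 0.435411 - 0.206786j.
|L(j1)| = sqrt(Re² + Im²) = 0.482.
20*log₁₀(0.482) = -6.34 dB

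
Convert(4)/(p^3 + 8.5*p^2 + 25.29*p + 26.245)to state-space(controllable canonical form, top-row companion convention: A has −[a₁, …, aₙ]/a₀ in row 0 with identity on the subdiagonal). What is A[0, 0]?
Reachable canonical form for den = p^3 + 8.5*p^2 + 25.29*p + 26.245: top row of A = -[a₁,a₂,...,aₙ]/a₀, ones on the subdiagonal, zeros elsewhere.
A = [[-8.5, -25.29, -26.245], [1, 0, 0], [0, 1, 0]].
A[0,0] = -8.5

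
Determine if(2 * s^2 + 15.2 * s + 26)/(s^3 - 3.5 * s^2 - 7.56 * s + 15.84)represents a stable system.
Denominator: s^3 - 3.5*s^2 - 7.56*s + 15.84 = (s - 4.4)(s - 1.5)(s + 2.4). Poles: -2.4, 1.5, 4.4. All Re(p)<0: No (unstable)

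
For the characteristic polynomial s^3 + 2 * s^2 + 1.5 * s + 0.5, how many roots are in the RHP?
s^3 + 2*s^2 + 1.5*s + 0.5 = (s + 1)(s^2 + s + 0.5). Poles: -0.5 + 0.5j, -0.5 - 0.5j, -1. RHP poles (Re>0): 0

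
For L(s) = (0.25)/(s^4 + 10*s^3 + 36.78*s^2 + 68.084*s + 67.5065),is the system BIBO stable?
Denominator: s^4 + 10*s^3 + 36.78*s^2 + 68.084*s + 67.5065 = (s + 4.1)(s + 3.7)(s^2 + 2.2*s + 4.45). Poles: -1.1 + 1.8j, -1.1 - 1.8j, -3.7, -4.1. All Re(p)<0: Yes (stable)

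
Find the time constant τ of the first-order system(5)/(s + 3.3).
First-order system: τ = -1/pole. Pole = -3.3. τ = -1/(-3.3) = 0.303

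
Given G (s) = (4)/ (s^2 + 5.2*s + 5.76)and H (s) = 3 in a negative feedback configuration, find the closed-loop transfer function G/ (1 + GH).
Closed-loop T = G/(1+GH).
Numerator: G_num * H_den = 4.
Denominator: G_den * H_den + G_num * H_num = (s^2 + 5.2*s + 5.76) + (12) = s^2 + 5.2*s + 17.76.
T(s) = (4)/(s^2 + 5.2*s + 17.76)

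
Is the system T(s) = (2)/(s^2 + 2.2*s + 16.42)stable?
Denominator: s^2 + 2.2*s + 16.42. Poles: -1.1 + 3.9j, -1.1 - 3.9j. All Re(p)<0: Yes (stable)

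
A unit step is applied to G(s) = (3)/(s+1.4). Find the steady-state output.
FVT: lim_{t→∞} y(t) = lim_{s→0} s*Y(s) where Y(s) = G(s)/s.
= lim_{s→0} G(s) = G(0) = num(0)/den(0) = 3/1.4 = 2.143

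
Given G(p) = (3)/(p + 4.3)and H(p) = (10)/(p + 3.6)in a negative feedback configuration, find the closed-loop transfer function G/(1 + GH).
Closed-loop T = G/(1+GH).
Numerator: G_num * H_den = 3*p + 10.8.
Denominator: G_den * H_den + G_num * H_num = (p^2 + 7.9*p + 15.48) + (30) = p^2 + 7.9*p + 45.48.
T(p) = (3*p + 10.8)/(p^2 + 7.9*p + 45.48)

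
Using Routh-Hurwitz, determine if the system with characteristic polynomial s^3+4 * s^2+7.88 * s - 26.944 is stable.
Routh array:
s^3: [1, 7.88]; s^2: [4, -26.944]; s^1: [14.616]; s^0: [-26.944]
First column: [1, 4, 14.616, -26.944]. Sign changes = 1.
No, unstable (1 RHP root(s))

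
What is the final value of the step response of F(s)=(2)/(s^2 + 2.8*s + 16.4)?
FVT: lim_{t→∞} y(t) = lim_{s→0} s*Y(s) where Y(s) = F(s)/s.
= lim_{s→0} F(s) = F(0) = num(0)/den(0) = 2/16.4 = 0.122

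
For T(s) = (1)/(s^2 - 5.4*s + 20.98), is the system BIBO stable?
Denominator: s^2 - 5.4*s + 20.98. Poles: 2.7 + 3.7j, 2.7 - 3.7j. All Re(p)<0: No (unstable)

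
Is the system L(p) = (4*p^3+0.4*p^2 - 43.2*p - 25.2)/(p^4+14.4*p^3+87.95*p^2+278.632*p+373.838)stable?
Denominator: p^4 + 14.4*p^3 + 87.95*p^2 + 278.632*p + 373.838 = (p + 4.7)(p + 4.1)(p^2 + 5.6*p + 19.4). Poles: -2.8 + 3.4j, -2.8 - 3.4j, -4.1, -4.7. All Re(p)<0: Yes (stable)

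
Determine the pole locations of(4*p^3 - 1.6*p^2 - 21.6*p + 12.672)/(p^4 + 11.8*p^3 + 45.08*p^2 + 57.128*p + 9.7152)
Set denominator = 0: p^4 + 11.8*p^3 + 45.08*p^2 + 57.128*p + 9.7152 = (p + 0.2)(p + 4.8)(p + 2.2)(p + 4.6) = 0 → Poles: -0.2, -2.2, -4.6, -4.8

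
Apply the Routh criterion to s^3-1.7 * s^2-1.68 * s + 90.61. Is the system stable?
Routh array:
s^3: [1, -1.68]; s^2: [-1.7, 90.61]; s^1: [51.62]; s^0: [90.61]
First column: [1, -1.7, 51.62, 90.61]. Sign changes = 2.
No, unstable (2 RHP root(s))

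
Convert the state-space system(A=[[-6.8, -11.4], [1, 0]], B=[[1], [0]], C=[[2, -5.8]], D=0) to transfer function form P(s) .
P(s) = C(sI - A)⁻¹B + D.
Characteristic polynomial det(sI - A) = s^2 + 6.8*s + 11.4.
Numerator from C·adj(sI-A)·B + D·det(sI-A) = 2*s - 5.8.
P(s) = (2*s - 5.8)/(s^2 + 6.8*s + 11.4)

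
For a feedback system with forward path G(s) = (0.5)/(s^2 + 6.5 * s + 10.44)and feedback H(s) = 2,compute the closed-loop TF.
Closed-loop T = G/(1+GH).
Numerator: G_num * H_den = 0.5.
Denominator: G_den * H_den + G_num * H_num = (s^2 + 6.5*s + 10.44) + (1) = s^2 + 6.5*s + 11.44.
T(s) = (0.5)/(s^2 + 6.5*s + 11.44)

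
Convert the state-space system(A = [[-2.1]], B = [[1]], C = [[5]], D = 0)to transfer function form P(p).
P(p) = C(pI - A)⁻¹B + D.
Characteristic polynomial det(pI - A) = p + 2.1.
Numerator from C·adj(pI-A)·B + D·det(pI-A) = 5.
P(p) = (5)/(p + 2.1)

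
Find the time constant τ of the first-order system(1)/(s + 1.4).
First-order system: τ = -1/pole. Pole = -1.4. τ = -1/(-1.4) = 0.7143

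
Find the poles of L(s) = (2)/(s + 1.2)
Set denominator = 0: s + 1.2 = 0 → Poles: -1.2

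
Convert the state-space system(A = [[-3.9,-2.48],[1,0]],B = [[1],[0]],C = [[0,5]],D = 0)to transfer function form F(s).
F(s) = C(sI - A)⁻¹B + D.
Characteristic polynomial det(sI - A) = s^2 + 3.9*s + 2.48.
Numerator from C·adj(sI-A)·B + D·det(sI-A) = 5.
F(s) = (5)/(s^2 + 3.9*s + 2.48)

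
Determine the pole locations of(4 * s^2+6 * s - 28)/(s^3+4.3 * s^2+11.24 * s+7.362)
Set denominator = 0: s^3 + 4.3*s^2 + 11.24*s + 7.362 = (s + 0.9)(s^2 + 3.4*s + 8.18) = 0 → Poles: -0.9, -1.7 + 2.3j, -1.7 - 2.3j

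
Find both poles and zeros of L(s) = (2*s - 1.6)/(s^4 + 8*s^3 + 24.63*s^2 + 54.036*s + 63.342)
Set denominator = 0: s^4 + 8*s^3 + 24.63*s^2 + 54.036*s + 63.342 = (s + 2.3)(s + 4.5)(s^2 + 1.2*s + 6.12) = 0 → Poles: -0.6 + 2.4j, -0.6 - 2.4j, -2.3, -4.5
Set numerator = 0: 2*s - 1.6 = 0 → Zeros: 0.8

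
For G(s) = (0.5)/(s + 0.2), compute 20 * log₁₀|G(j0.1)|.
Substitute s = j*0.1: G(j0.1) = 2 - 1j.
|G(j0.1)| = sqrt(Re² + Im²) = 2.236.
20*log₁₀(2.236) = 6.99 dB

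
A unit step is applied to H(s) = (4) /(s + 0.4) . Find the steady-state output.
FVT: lim_{t→∞} y(t) = lim_{s→0} s*Y(s) where Y(s) = H(s)/s.
= lim_{s→0} H(s) = H(0) = num(0)/den(0) = 4/0.4 = 10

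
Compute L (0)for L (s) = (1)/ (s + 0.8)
DC gain = L(0) = num(0)/den(0) = 1/0.8 = 1.25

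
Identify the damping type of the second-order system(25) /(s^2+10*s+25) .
Standard form: ωn²/(s²+2ζωn·s+ωn²) gives ωn=5, ζ=1.
Critically damped (ζ = 1)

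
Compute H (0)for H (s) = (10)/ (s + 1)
DC gain = H(0) = num(0)/den(0) = 10/1 = 10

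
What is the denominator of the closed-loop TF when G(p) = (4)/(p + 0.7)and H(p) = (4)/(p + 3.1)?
Characteristic poly = G_den * H_den + G_num * H_num = (p^2 + 3.8*p + 2.17) + (16) = p^2 + 3.8*p + 18.17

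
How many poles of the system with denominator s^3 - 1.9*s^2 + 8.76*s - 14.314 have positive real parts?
s^3 - 1.9*s^2 + 8.76*s - 14.314 = (s - 1.7)(s^2 - 0.2*s + 8.42). Poles: 0.1 + 2.9j, 0.1 - 2.9j, 1.7. RHP poles (Re>0): 3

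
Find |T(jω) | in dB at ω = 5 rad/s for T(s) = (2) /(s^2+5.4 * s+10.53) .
Substitute s = j*5: T(j5) = -0.0308404 - 0.0575459j.
|T(j5)| = sqrt(Re² + Im²) = 0.06529.
20*log₁₀(0.06529) = -23.70 dB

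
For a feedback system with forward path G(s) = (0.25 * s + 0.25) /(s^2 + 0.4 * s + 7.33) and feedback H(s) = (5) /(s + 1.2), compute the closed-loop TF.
Closed-loop T = G/(1+GH).
Numerator: G_num * H_den = 0.25*s^2 + 0.55*s + 0.3.
Denominator: G_den * H_den + G_num * H_num = (s^3 + 1.6*s^2 + 7.81*s + 8.796) + (1.25*s + 1.25) = s^3 + 1.6*s^2 + 9.06*s + 10.046.
T(s) = (0.25*s^2 + 0.55*s + 0.3)/(s^3 + 1.6*s^2 + 9.06*s + 10.046)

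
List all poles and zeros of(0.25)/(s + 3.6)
Set denominator = 0: s + 3.6 = 0 → Poles: -3.6
Numerator is a nonzero constant (0.25) → Zeros: none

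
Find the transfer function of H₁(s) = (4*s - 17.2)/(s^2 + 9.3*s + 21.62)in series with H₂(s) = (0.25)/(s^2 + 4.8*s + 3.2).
Series: H = H₁ · H₂ = (n₁·n₂)/(d₁·d₂).
Num: n₁·n₂ = s - 4.3. Den: d₁·d₂ = s^4 + 14.1*s^3 + 69.46*s^2 + 133.536*s + 69.184.
H(s) = (s - 4.3)/(s^4 + 14.1*s^3 + 69.46*s^2 + 133.536*s + 69.184)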